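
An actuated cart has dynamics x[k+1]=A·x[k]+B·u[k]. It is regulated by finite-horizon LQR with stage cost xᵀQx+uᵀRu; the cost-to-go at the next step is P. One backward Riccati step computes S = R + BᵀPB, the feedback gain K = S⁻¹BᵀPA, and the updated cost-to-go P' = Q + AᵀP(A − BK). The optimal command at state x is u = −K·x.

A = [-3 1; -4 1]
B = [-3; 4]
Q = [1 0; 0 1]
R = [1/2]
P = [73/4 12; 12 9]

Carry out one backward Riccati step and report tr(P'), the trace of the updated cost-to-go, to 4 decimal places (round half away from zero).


627.5422

BᵀP = [-6.7500 0.0000]
S = R + BᵀPB = [1/2] + [20.2500] = [20.7500]
BᵀPA = [20.2500 -6.7500]
K = S⁻¹·BᵀPA = [0.9759 -0.3253]
A−BK = [-0.0723 0.0241; -7.9036 2.3012]
AᵀP(A−BK) = [576.4880 -168.1627; -168.1627 49.0542]
P' = Q + AᵀP(A−BK) = [577.4880 -168.1627; -168.1627 50.0542]
tr(P') = 627.5422


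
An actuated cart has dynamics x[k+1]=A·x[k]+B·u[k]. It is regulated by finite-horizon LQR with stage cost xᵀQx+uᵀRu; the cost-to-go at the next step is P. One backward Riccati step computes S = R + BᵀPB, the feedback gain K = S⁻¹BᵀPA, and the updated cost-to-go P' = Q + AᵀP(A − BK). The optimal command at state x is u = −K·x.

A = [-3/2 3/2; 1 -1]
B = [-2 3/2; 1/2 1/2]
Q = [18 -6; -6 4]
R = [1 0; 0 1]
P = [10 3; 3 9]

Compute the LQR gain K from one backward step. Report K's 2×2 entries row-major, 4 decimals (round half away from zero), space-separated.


1.0974 -1.0974 0.5132 -0.5132

BᵀP = [-18.5000 -1.5000; 16.5000 9.0000]
S = R + BᵀPB = [1 0; 0 1] + [36.2500 -28.5000; -28.5000 29.2500] = [37.2500 -28.5000; -28.5000 30.2500]
BᵀPA = [26.2500 -26.2500; -15.7500 15.7500]
K = S⁻¹·BᵀPA = [1.0974 -1.0974; 0.5132 -0.5132]
A−BK = [-0.0751 0.0751; 0.1947 -0.1947]
AᵀP(A−BK) = [1.7775 -1.7775; -1.7775 1.7775]
P' = Q + AᵀP(A−BK) = [19.7775 -7.7775; -7.7775 5.7775]
tr(P') = 25.5549


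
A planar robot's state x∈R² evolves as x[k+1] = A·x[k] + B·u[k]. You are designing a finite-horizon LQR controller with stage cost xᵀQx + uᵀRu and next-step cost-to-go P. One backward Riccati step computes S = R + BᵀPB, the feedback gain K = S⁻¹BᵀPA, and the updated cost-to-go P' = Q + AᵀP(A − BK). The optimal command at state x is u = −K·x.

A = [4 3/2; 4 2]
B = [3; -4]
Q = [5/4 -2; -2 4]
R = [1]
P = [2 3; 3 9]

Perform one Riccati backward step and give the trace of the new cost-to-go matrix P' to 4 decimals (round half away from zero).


BᵀP = [-6.0000 -27.0000]
S = R + BᵀPB = [1] + [90.0000] = [91.0000]
BᵀPA = [-132.0000 -63.0000]
K = S⁻¹·BᵀPA = [-1.4505 -0.6923]
A−BK = [8.3516 3.5769; -1.8022 -0.7692]
AᵀP(A−BK) = [80.5275 34.6154; 34.6154 14.8846]
P' = Q + AᵀP(A−BK) = [81.7775 32.6154; 32.6154 18.8846]
tr(P') = 100.6621

100.6621


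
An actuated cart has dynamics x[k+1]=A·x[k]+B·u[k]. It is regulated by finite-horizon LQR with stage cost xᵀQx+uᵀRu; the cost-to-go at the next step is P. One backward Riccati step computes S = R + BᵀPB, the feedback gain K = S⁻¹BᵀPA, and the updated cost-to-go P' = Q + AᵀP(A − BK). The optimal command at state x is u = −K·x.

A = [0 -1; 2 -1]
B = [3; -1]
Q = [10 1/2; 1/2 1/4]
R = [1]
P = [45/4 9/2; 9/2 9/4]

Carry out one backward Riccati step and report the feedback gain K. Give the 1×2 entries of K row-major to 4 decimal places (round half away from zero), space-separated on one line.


0.2903 -0.5226

BᵀP = [29.2500 11.2500]
S = R + BᵀPB = [1] + [76.5000] = [77.5000]
BᵀPA = [22.5000 -40.5000]
K = S⁻¹·BᵀPA = [0.2903 -0.5226]
A−BK = [-0.8710 0.5677; 2.2903 -1.5226]
AᵀP(A−BK) = [2.4677 -1.7419; -1.7419 1.3355]
P' = Q + AᵀP(A−BK) = [12.4677 -1.2419; -1.2419 1.5855]
tr(P') = 14.0532


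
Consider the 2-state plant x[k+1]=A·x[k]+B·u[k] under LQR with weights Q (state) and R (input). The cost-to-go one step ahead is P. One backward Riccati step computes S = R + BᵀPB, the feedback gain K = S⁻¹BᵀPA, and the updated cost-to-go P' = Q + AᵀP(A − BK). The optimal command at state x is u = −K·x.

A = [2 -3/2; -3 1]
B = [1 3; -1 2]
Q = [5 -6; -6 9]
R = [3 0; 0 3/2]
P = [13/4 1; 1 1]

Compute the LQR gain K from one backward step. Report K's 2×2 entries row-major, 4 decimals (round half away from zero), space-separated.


BᵀP = [2.2500 0.0000; 11.7500 5.0000]
S = R + BᵀPB = [3 0; 0 3/2] + [2.2500 6.7500; 6.7500 45.2500] = [5.2500 6.7500; 6.7500 46.7500]
BᵀPA = [4.5000 -3.3750; 8.5000 -12.6250]
K = S⁻¹·BᵀPA = [0.7655 -0.3630; 0.0713 -0.2176]
A−BK = [1.0206 -0.4841; -2.3771 1.0722]
AᵀP(A−BK) = [5.9493 -2.7664; -2.7664 1.3396]
P' = Q + AᵀP(A−BK) = [10.9493 -8.7664; -8.7664 10.3396]
tr(P') = 21.2889

0.7655 -0.3630 0.0713 -0.2176


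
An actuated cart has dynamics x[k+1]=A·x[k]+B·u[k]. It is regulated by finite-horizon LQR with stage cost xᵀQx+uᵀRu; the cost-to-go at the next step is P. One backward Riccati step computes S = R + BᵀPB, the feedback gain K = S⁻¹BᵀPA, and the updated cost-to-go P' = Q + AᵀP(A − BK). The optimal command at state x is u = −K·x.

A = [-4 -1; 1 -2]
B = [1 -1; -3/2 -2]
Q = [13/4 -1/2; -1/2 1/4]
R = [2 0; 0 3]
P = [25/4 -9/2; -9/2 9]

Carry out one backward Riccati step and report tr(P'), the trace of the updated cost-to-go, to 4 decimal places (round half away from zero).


21.1613

BᵀP = [13.0000 -18.0000; 2.7500 -13.5000]
S = R + BᵀPB = [2 0; 0 3] + [40.0000 23.0000; 23.0000 24.2500] = [42.0000 23.0000; 23.0000 27.2500]
BᵀPA = [-70.0000 23.0000; -24.5000 24.2500]
K = S⁻¹·BᵀPA = [-2.1836 0.1121; 0.9439 0.7953]
A−BK = [-0.8725 -0.3168; -0.3875 -0.2413]
AᵀP(A−BK) = [15.2754 2.8318; 2.8318 2.3859]
P' = Q + AᵀP(A−BK) = [18.5254 2.3318; 2.3318 2.6359]
tr(P') = 21.1613


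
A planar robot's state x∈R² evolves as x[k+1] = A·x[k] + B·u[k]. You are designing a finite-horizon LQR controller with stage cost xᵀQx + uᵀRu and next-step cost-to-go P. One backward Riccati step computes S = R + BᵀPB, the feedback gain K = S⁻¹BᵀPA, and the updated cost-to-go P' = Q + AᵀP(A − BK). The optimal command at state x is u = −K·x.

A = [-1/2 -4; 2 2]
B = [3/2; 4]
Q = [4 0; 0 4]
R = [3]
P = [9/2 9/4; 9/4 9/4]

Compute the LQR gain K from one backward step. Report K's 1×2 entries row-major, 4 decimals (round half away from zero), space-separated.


BᵀP = [15.7500 12.3750]
S = R + BᵀPB = [3] + [73.1250] = [76.1250]
BᵀPA = [16.8750 -38.2500]
K = S⁻¹·BᵀPA = [0.2217 -0.5025]
A−BK = [-0.8325 -3.2463; 1.1133 4.0099]
AᵀP(A−BK) = [1.8842 6.2291; 6.2291 25.7808]
P' = Q + AᵀP(A−BK) = [5.8842 6.2291; 6.2291 29.7808]
tr(P') = 35.6650

0.2217 -0.5025


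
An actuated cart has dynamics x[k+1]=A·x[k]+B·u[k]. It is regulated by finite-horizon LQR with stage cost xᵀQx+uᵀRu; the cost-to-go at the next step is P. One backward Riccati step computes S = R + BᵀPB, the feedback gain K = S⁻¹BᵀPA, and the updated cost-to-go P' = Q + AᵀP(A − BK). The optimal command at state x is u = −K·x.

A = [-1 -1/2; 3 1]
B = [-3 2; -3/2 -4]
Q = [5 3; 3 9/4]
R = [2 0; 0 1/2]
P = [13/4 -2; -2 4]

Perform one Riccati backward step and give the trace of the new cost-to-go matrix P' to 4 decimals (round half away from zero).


BᵀP = [-6.7500 0.0000; 14.5000 -20.0000]
S = R + BᵀPB = [2 0; 0 1/2] + [20.2500 -13.5000; -13.5000 109.0000] = [22.2500 -13.5000; -13.5000 109.5000]
BᵀPA = [6.7500 3.3750; -74.5000 -27.2500]
K = S⁻¹·BᵀPA = [-0.1183 0.0007; -0.6949 -0.2488]
A−BK = [0.0350 -0.0002; 0.0428 0.0061]
AᵀP(A−BK) = [0.2748 0.0869; 0.0869 0.0311]
P' = Q + AᵀP(A−BK) = [5.2748 3.0869; 3.0869 2.2811]
tr(P') = 7.5559

7.5559


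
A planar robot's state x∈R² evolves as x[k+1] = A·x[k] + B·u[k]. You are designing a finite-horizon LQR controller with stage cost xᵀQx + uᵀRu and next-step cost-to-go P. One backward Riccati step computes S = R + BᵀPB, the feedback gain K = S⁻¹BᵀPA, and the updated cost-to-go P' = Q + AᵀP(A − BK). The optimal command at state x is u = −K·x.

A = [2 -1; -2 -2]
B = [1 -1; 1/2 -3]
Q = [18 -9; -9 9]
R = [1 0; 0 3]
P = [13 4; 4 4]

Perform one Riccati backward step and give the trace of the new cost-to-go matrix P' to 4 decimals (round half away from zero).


BᵀP = [15.0000 6.0000; -25.0000 -16.0000]
S = R + BᵀPB = [1 0; 0 3] + [18.0000 -33.0000; -33.0000 73.0000] = [19.0000 -33.0000; -33.0000 76.0000]
BᵀPA = [18.0000 -27.0000; -18.0000 57.0000]
K = S⁻¹·BᵀPA = [2.1803 -0.4817; 0.7099 0.5408]
A−BK = [0.5296 0.0225; -0.9606 -0.1366]
AᵀP(A−BK) = [9.5324 0.4056; 0.4056 1.1662]
P' = Q + AᵀP(A−BK) = [27.5324 -8.5944; -8.5944 10.1662]
tr(P') = 37.6986

37.6986


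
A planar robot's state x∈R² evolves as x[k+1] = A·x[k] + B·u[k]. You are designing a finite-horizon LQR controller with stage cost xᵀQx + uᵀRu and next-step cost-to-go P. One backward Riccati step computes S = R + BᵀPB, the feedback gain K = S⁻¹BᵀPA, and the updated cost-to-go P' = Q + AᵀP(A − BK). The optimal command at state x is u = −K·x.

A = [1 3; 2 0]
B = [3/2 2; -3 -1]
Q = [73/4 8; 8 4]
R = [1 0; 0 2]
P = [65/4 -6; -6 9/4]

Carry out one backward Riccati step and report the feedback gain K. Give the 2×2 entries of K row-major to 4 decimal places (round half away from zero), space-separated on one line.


0.0279 0.7560 0.0772 0.4238

BᵀP = [42.3750 -15.7500; 38.5000 -14.2500]
S = R + BᵀPB = [1 0; 0 2] + [110.8125 100.5000; 100.5000 91.2500] = [111.8125 100.5000; 100.5000 93.2500]
BᵀPA = [10.8750 127.1250; 10.0000 115.5000]
K = S⁻¹·BᵀPA = [0.0279 0.7560; 0.0772 0.4238]
A−BK = [0.8038 1.0183; 2.1608 2.6918]
AᵀP(A−BK) = [0.1749 0.2902; 0.2902 1.1913]
P' = Q + AᵀP(A−BK) = [18.4249 8.2902; 8.2902 5.1913]
tr(P') = 23.6162


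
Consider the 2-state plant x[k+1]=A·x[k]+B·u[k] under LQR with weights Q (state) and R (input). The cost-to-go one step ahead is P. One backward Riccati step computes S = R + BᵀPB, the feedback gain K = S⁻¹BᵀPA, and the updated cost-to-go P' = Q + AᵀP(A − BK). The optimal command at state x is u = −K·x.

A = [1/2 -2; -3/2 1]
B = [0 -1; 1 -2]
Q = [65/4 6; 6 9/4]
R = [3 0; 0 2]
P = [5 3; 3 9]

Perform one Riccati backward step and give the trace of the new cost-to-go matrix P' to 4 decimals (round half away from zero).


BᵀP = [3.0000 9.0000; -11.0000 -21.0000]
S = R + BᵀPB = [3 0; 0 2] + [9.0000 -21.0000; -21.0000 53.0000] = [12.0000 -21.0000; -21.0000 55.0000]
BᵀPA = [-12.0000 3.0000; 26.0000 1.0000]
K = S⁻¹·BᵀPA = [-0.5205 0.8493; 0.2740 0.3425]
A−BK = [0.7740 -1.6575; -0.4315 0.8356]
AᵀP(A−BK) = [3.6301 -6.7123; -6.7123 14.1096]
P' = Q + AᵀP(A−BK) = [19.8801 -0.7123; -0.7123 16.3596]
tr(P') = 36.2397

36.2397


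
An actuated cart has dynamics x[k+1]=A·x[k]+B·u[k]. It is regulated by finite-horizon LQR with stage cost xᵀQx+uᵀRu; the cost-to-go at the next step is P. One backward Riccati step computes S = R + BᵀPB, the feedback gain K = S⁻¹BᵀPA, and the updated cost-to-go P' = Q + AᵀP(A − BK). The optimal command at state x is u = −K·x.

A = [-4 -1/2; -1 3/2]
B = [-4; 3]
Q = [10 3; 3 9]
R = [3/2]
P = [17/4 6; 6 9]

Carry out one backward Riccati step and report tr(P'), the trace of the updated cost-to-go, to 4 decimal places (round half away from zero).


146.3125

BᵀP = [1.0000 3.0000]
S = R + BᵀPB = [3/2] + [5.0000] = [6.5000]
BᵀPA = [-7.0000 4.0000]
K = S⁻¹·BᵀPA = [-1.0769 0.6154]
A−BK = [-8.3077 1.9615; 2.2308 -0.3462]
AᵀP(A−BK) = [117.4615 -33.6923; -33.6923 9.8510]
P' = Q + AᵀP(A−BK) = [127.4615 -30.6923; -30.6923 18.8510]
tr(P') = 146.3125


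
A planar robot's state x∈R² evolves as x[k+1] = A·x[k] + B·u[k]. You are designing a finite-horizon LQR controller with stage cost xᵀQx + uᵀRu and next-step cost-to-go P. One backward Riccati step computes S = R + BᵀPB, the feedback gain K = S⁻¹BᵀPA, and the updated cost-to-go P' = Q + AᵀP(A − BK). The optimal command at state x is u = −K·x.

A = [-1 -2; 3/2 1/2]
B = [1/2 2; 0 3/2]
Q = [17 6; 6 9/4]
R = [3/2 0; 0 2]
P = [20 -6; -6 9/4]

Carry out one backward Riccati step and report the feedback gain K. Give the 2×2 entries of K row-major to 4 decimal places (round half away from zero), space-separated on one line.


BᵀP = [10.0000 -3.0000; 31.0000 -8.6250]
S = R + BᵀPB = [3/2 0; 0 2] + [5.0000 15.5000; 15.5000 49.0625] = [6.5000 15.5000; 15.5000 51.0625]
BᵀPA = [-14.5000 -21.5000; -43.9375 -66.3125]
K = S⁻¹·BᵀPA = [-0.6478 -0.7637; -0.6638 -1.0668]
A−BK = [0.6516 0.5155; 2.4957 2.1002]
AᵀP(A−BK) = [4.5026 4.7399; 4.7399 5.3986]
P' = Q + AᵀP(A−BK) = [21.5026 10.7399; 10.7399 7.6486]
tr(P') = 29.1511

-0.6478 -0.7637 -0.6638 -1.0668


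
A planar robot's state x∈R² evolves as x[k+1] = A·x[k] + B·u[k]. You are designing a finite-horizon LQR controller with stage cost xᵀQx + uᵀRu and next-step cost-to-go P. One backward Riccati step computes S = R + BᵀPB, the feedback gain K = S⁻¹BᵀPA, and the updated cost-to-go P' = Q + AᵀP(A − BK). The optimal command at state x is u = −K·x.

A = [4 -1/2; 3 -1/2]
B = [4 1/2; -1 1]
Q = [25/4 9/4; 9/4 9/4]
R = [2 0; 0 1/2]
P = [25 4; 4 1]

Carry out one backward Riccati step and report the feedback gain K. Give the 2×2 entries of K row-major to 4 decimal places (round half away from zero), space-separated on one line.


0.8091 -0.0971 2.0448 -0.3094

BᵀP = [96.0000 15.0000; 16.5000 3.0000]
S = R + BᵀPB = [2 0; 0 1/2] + [369.0000 63.0000; 63.0000 11.2500] = [371.0000 63.0000; 63.0000 11.7500]
BᵀPA = [429.0000 -55.5000; 75.0000 -9.7500]
K = S⁻¹·BᵀPA = [0.8091 -0.0971; 2.0448 -0.3094]
A−BK = [-0.2588 0.0429; 1.7643 -0.2876]
AᵀP(A−BK) = [4.5343 -0.6579; -0.6579 0.0967]
P' = Q + AᵀP(A−BK) = [10.7843 1.5921; 1.5921 2.3467]
tr(P') = 13.1310


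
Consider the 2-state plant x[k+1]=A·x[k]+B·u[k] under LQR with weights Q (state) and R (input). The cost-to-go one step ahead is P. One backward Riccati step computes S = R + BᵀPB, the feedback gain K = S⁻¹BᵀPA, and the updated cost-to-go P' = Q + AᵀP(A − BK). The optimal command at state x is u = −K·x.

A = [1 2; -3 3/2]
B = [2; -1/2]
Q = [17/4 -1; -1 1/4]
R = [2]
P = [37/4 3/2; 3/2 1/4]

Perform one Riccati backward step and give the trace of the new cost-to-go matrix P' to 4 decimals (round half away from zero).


7.3011

BᵀP = [17.7500 2.8750]
S = R + BᵀPB = [2] + [34.0625] = [36.0625]
BᵀPA = [9.1250 39.8125]
K = S⁻¹·BᵀPA = [0.2530 1.1040]
A−BK = [0.4939 -0.2080; -2.8735 2.0520]
AᵀP(A−BK) = [0.1911 0.5511; 0.5511 2.6101]
P' = Q + AᵀP(A−BK) = [4.4411 -0.4489; -0.4489 2.8601]
tr(P') = 7.3011


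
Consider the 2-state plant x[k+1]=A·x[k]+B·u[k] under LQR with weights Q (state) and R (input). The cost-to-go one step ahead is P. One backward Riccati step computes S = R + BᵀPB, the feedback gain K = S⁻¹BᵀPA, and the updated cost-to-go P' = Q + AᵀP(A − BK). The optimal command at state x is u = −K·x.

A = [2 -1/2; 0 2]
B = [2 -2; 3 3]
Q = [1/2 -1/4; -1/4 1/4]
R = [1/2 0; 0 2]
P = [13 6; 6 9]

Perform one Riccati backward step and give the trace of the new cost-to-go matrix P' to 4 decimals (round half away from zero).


BᵀP = [44.0000 39.0000; -8.0000 15.0000]
S = R + BᵀPB = [1/2 0; 0 2] + [205.0000 29.0000; 29.0000 61.0000] = [205.5000 29.0000; 29.0000 63.0000]
BᵀPA = [88.0000 56.0000; -16.0000 34.0000]
K = S⁻¹·BᵀPA = [0.4963 0.2100; -0.4824 0.4430]
A−BK = [0.0425 -0.0339; -0.0416 0.0410]
AᵀP(A−BK) = [0.6065 -0.3905; -0.3905 0.4280]
P' = Q + AᵀP(A−BK) = [1.1065 -0.6405; -0.6405 0.6780]
tr(P') = 1.7845

1.7845


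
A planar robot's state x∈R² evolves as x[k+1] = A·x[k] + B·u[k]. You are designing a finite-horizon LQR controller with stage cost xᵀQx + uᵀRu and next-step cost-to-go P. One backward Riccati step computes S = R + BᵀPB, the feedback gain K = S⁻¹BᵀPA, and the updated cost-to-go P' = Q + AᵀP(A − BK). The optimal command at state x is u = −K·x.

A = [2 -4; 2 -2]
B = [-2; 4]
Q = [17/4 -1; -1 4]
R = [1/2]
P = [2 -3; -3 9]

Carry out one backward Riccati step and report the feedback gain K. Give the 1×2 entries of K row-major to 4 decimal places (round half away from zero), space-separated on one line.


0.2594 -0.0998

BᵀP = [-16.0000 42.0000]
S = R + BᵀPB = [1/2] + [200.0000] = [200.5000]
BᵀPA = [52.0000 -20.0000]
K = S⁻¹·BᵀPA = [0.2594 -0.0998]
A−BK = [2.5187 -4.1995; 0.9626 -1.6010]
AᵀP(A−BK) = [6.5137 -10.8130; -10.8130 18.0050]
P' = Q + AᵀP(A−BK) = [10.7637 -11.8130; -11.8130 22.0050]
tr(P') = 32.7687


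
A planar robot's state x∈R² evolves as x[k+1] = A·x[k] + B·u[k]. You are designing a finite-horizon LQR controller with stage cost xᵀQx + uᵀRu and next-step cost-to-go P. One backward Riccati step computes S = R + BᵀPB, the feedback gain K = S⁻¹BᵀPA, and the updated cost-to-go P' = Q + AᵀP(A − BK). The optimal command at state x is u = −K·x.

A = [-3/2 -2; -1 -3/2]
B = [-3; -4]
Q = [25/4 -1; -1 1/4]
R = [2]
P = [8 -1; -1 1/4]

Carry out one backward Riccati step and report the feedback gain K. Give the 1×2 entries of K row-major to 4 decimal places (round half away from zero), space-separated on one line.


BᵀP = [-20.0000 2.0000]
S = R + BᵀPB = [2] + [52.0000] = [54.0000]
BᵀPA = [28.0000 37.0000]
K = S⁻¹·BᵀPA = [0.5185 0.6852]
A−BK = [0.0556 0.0556; 1.0741 1.2407]
AᵀP(A−BK) = [0.7315 0.9398; 0.9398 1.2106]
P' = Q + AᵀP(A−BK) = [6.9815 -0.0602; -0.0602 1.4606]
tr(P') = 8.4421

0.5185 0.6852


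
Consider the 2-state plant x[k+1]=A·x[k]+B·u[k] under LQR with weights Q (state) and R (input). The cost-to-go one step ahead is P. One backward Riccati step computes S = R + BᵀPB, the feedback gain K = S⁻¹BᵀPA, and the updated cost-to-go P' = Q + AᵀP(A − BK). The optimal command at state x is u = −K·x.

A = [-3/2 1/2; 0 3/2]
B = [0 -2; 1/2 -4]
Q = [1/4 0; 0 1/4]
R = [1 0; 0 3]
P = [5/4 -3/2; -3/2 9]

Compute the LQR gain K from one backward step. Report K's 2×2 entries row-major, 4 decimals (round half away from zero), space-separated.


0.3991 0.1957 0.0104 -0.3478

BᵀP = [-0.7500 4.5000; 3.5000 -33.0000]
S = R + BᵀPB = [1 0; 0 3] + [2.2500 -16.5000; -16.5000 125.0000] = [3.2500 -16.5000; -16.5000 128.0000]
BᵀPA = [1.1250 6.3750; -5.2500 -47.7500]
K = S⁻¹·BᵀPA = [0.3991 0.1957; 0.0104 -0.3478]
A−BK = [-1.4791 -0.1957; -0.1578 0.0109]
AᵀP(A−BK) = [2.4183 0.3913; 0.3913 0.4565]
P' = Q + AᵀP(A−BK) = [2.6683 0.3913; 0.3913 0.7065]
tr(P') = 3.3748


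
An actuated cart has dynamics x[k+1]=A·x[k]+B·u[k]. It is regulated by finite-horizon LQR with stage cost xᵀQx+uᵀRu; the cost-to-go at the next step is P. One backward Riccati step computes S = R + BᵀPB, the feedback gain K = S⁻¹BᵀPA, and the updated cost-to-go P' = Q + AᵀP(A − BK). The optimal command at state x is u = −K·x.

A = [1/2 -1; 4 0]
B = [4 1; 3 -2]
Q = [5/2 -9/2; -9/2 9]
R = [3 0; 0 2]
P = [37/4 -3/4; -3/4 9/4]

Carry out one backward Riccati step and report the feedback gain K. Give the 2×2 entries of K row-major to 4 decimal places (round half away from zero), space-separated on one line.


0.4178 -0.1826 -1.1618 -0.2484

BᵀP = [34.7500 3.7500; 10.7500 -5.2500]
S = R + BᵀPB = [3 0; 0 2] + [150.2500 27.2500; 27.2500 21.2500] = [153.2500 27.2500; 27.2500 23.2500]
BᵀPA = [32.3750 -34.7500; -15.6250 -10.7500]
K = S⁻¹·BᵀPA = [0.4178 -0.1826; -1.1618 -0.2484]
A−BK = [-0.0096 -0.0213; 0.4230 0.0511]
AᵀP(A−BK) = [3.6326 0.4058; 0.4058 0.2351]
P' = Q + AᵀP(A−BK) = [6.1326 -4.0942; -4.0942 9.2351]
tr(P') = 15.3677


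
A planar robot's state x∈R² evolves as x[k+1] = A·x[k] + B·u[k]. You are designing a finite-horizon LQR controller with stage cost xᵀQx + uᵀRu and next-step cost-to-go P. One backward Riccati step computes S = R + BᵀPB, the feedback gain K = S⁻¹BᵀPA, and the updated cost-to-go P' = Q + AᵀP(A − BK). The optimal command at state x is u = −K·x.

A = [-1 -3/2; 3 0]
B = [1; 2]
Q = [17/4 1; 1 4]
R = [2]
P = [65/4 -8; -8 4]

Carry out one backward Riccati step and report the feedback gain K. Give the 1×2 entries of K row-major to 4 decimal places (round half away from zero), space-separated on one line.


BᵀP = [0.2500 0.0000]
S = R + BᵀPB = [2] + [0.2500] = [2.2500]
BᵀPA = [-0.2500 -0.3750]
K = S⁻¹·BᵀPA = [-0.1111 -0.1667]
A−BK = [-0.8889 -1.3333; 3.2222 0.3333]
AᵀP(A−BK) = [100.2222 60.3333; 60.3333 36.5000]
P' = Q + AᵀP(A−BK) = [104.4722 61.3333; 61.3333 40.5000]
tr(P') = 144.9722

-0.1111 -0.1667


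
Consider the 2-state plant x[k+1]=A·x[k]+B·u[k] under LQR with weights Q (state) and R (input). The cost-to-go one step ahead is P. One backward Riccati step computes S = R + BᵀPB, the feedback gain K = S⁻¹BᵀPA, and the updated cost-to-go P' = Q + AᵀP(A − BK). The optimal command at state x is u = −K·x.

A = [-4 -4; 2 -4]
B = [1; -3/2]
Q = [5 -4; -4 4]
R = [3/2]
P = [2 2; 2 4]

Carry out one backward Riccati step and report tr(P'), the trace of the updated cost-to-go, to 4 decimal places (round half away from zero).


121.0000

BᵀP = [-1.0000 -4.0000]
S = R + BᵀPB = [3/2] + [5.0000] = [6.5000]
BᵀPA = [-4.0000 20.0000]
K = S⁻¹·BᵀPA = [-0.6154 3.0769]
A−BK = [-3.3846 -7.0769; 1.0769 0.6154]
AᵀP(A−BK) = [13.5385 28.3077; 28.3077 98.4615]
P' = Q + AᵀP(A−BK) = [18.5385 24.3077; 24.3077 102.4615]
tr(P') = 121.0000


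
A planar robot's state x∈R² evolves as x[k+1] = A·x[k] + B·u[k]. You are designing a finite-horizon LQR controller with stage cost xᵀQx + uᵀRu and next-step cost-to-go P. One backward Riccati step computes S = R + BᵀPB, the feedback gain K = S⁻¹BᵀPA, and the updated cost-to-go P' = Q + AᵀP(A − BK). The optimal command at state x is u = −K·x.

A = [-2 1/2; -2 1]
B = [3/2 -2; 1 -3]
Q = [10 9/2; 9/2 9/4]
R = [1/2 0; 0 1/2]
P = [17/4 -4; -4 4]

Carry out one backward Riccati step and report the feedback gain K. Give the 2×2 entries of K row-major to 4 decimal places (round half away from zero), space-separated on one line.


-0.5495 -0.1693 0.3067 -0.3706

BᵀP = [2.3750 -2.0000; 3.5000 -4.0000]
S = R + BᵀPB = [1/2 0; 0 1/2] + [1.5625 1.2500; 1.2500 5.0000] = [2.0625 1.2500; 1.2500 5.5000]
BᵀPA = [-0.7500 -0.8125; 1.0000 -2.2500]
K = S⁻¹·BᵀPA = [-0.5495 -0.1693; 0.3067 -0.3706]
A−BK = [-0.5623 0.0128; -0.5304 0.0575]
AᵀP(A−BK) = [0.2812 -0.0064; -0.0064 0.0911]
P' = Q + AᵀP(A−BK) = [10.2812 4.4936; 4.4936 2.3411]
tr(P') = 12.6222


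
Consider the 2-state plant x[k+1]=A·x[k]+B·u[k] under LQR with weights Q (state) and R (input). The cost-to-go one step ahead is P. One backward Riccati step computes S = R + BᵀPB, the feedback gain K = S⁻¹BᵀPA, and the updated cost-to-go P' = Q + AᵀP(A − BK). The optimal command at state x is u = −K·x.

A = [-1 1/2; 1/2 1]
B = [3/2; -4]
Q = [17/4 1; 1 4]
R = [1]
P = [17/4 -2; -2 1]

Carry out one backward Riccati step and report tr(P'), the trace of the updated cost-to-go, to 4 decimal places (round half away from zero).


8.4926

BᵀP = [14.3750 -7.0000]
S = R + BᵀPB = [1] + [49.5625] = [50.5625]
BᵀPA = [-17.8750 0.1875]
K = S⁻¹·BᵀPA = [-0.3535 0.0037]
A−BK = [-0.4697 0.4944; -0.9141 1.0148]
AᵀP(A−BK) = [0.1808 -0.0587; -0.0587 0.0618]
P' = Q + AᵀP(A−BK) = [4.4308 0.9413; 0.9413 4.0618]
tr(P') = 8.4926


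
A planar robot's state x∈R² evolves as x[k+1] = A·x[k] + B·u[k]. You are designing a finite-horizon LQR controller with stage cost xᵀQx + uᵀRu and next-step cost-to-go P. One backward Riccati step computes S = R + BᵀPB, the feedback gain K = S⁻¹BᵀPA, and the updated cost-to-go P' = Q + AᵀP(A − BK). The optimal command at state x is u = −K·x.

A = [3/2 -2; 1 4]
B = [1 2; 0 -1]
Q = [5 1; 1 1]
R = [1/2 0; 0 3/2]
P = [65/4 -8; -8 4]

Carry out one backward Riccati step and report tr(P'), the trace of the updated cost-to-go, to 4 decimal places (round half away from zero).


BᵀP = [16.2500 -8.0000; 40.5000 -20.0000]
S = R + BᵀPB = [1/2 0; 0 3/2] + [16.2500 40.5000; 40.5000 101.0000] = [16.7500 40.5000; 40.5000 102.5000]
BᵀPA = [16.3750 -64.5000; 40.7500 -161.0000]
K = S⁻¹·BᵀPA = [0.3662 -1.1843; 0.2529 -1.1028]
A−BK = [0.6281 1.3899; 1.2529 2.8972]
AᵀP(A−BK) = [0.2616 -0.4184; -0.4184 3.0636]
P' = Q + AᵀP(A−BK) = [5.2616 0.5816; 0.5816 4.0636]
tr(P') = 9.3252

9.3252


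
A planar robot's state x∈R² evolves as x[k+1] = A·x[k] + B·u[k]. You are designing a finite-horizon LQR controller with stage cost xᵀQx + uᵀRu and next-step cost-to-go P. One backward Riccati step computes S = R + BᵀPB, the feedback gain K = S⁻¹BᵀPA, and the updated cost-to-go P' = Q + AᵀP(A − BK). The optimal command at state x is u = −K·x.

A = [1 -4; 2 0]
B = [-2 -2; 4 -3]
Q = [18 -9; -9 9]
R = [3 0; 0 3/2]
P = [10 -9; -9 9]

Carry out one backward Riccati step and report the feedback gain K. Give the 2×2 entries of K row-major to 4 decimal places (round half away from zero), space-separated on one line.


BᵀP = [-56.0000 54.0000; 7.0000 -9.0000]
S = R + BᵀPB = [3 0; 0 3/2] + [328.0000 -50.0000; -50.0000 13.0000] = [331.0000 -50.0000; -50.0000 14.5000]
BᵀPA = [52.0000 224.0000; -11.0000 -28.0000]
K = S⁻¹·BᵀPA = [0.0887 0.8037; -0.4527 0.8402]
A−BK = [0.2720 -0.7123; 0.2870 -0.6941]
AᵀP(A−BK) = [0.4070 -0.5479; -0.5479 3.5068]
P' = Q + AᵀP(A−BK) = [18.4070 -9.5479; -9.5479 12.5068]
tr(P') = 30.9139

0.0887 0.8037 -0.4527 0.8402


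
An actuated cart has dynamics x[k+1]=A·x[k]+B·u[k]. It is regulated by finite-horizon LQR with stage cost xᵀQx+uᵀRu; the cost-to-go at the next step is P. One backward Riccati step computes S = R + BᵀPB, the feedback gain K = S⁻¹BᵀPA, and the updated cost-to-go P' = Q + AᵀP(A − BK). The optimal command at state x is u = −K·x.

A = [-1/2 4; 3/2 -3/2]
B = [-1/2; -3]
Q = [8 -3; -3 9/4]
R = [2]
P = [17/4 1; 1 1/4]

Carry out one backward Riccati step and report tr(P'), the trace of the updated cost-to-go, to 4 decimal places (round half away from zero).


25.1494

BᵀP = [-5.1250 -1.2500]
S = R + BᵀPB = [2] + [6.3125] = [8.3125]
BᵀPA = [0.6875 -18.6250]
K = S⁻¹·BᵀPA = [0.0827 -2.2406]
A−BK = [-0.4586 2.8797; 1.7481 -8.2218]
AᵀP(A−BK) = [0.0681 -0.7721; -0.7721 14.8313]
P' = Q + AᵀP(A−BK) = [8.0681 -3.7721; -3.7721 17.0813]
tr(P') = 25.1494


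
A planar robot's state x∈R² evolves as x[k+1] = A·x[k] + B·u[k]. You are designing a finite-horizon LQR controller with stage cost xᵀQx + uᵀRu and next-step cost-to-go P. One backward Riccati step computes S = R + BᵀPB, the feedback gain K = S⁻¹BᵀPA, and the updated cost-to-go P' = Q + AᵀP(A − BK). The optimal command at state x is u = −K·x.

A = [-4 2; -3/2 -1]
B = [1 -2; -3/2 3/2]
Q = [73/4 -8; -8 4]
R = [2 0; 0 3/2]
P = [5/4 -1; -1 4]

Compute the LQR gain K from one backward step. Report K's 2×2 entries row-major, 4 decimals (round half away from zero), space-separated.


0.7409 0.1774 0.7374 -0.6122

BᵀP = [2.7500 -7.0000; -4.0000 8.0000]
S = R + BᵀPB = [2 0; 0 3/2] + [13.2500 -16.0000; -16.0000 20.0000] = [15.2500 -16.0000; -16.0000 21.5000]
BᵀPA = [-0.5000 12.5000; 4.0000 -16.0000]
K = S⁻¹·BᵀPA = [0.7409 0.1774; 0.7374 -0.6122]
A−BK = [-3.2661 0.5983; -1.4948 0.1843]
AᵀP(A−BK) = [14.4209 -2.4626; -2.4626 0.9878]
P' = Q + AᵀP(A−BK) = [32.6709 -10.4626; -10.4626 4.9878]
tr(P') = 37.6587


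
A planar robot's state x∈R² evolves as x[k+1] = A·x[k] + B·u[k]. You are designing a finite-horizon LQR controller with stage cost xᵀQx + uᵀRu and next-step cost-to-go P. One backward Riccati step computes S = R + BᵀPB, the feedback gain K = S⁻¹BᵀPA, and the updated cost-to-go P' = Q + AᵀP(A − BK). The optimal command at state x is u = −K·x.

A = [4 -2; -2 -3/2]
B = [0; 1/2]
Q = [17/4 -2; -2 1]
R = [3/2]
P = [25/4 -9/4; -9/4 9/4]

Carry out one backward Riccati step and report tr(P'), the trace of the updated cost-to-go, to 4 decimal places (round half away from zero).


144.5682

BᵀP = [-1.1250 1.1250]
S = R + BᵀPB = [3/2] + [0.5625] = [2.0625]
BᵀPA = [-6.7500 0.5625]
K = S⁻¹·BᵀPA = [-3.2727 0.2727]
A−BK = [4.0000 -2.0000; -0.3636 -1.6364]
AᵀP(A−BK) = [122.9091 -36.9091; -36.9091 16.4091]
P' = Q + AᵀP(A−BK) = [127.1591 -38.9091; -38.9091 17.4091]
tr(P') = 144.5682


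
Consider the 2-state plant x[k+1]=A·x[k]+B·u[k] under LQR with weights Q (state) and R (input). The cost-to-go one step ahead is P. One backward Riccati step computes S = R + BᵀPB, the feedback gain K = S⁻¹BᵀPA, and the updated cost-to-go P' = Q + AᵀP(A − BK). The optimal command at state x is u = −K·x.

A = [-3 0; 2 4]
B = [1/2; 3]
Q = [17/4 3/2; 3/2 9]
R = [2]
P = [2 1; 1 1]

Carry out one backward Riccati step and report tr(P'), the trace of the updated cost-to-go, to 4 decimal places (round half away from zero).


BᵀP = [4.0000 3.5000]
S = R + BᵀPB = [2] + [12.5000] = [14.5000]
BᵀPA = [-5.0000 14.0000]
K = S⁻¹·BᵀPA = [-0.3448 0.9655]
A−BK = [-2.8276 -0.4828; 3.0345 1.1034]
AᵀP(A−BK) = [8.2759 0.8276; 0.8276 2.4828]
P' = Q + AᵀP(A−BK) = [12.5259 2.3276; 2.3276 11.4828]
tr(P') = 24.0086

24.0086


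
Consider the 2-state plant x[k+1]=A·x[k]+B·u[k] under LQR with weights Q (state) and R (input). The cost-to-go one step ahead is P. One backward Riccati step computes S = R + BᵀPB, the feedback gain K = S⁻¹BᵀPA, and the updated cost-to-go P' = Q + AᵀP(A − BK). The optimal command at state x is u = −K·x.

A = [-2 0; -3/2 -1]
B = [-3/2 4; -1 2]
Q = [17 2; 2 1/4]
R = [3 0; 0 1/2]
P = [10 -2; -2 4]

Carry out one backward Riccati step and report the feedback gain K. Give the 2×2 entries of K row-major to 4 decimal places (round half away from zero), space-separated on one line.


BᵀP = [-13.0000 -1.0000; 36.0000 0.0000]
S = R + BᵀPB = [3 0; 0 1/2] + [20.5000 -54.0000; -54.0000 144.0000] = [23.5000 -54.0000; -54.0000 144.5000]
BᵀPA = [27.5000 1.0000; -72.0000 0.0000]
K = S⁻¹·BᵀPA = [0.1787 0.3012; -0.4315 0.1126]
A−BK = [-0.0060 0.0016; -0.4583 -0.9239]
AᵀP(A−BK) = [1.0185 1.8213; 1.8213 3.6988]
P' = Q + AᵀP(A−BK) = [18.0185 3.8213; 3.8213 3.9488]
tr(P') = 21.9673

0.1787 0.3012 -0.4315 0.1126


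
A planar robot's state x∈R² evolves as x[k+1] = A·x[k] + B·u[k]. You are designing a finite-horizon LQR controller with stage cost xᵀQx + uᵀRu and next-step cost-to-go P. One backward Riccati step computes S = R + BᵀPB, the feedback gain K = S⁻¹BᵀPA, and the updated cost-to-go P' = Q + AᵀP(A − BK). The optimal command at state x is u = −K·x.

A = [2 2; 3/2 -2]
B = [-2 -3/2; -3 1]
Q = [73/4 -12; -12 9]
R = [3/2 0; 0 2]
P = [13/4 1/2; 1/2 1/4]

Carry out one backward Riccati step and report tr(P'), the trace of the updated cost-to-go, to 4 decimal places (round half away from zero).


BᵀP = [-8.0000 -1.7500; -4.3750 -0.5000]
S = R + BᵀPB = [3/2 0; 0 2] + [21.2500 10.2500; 10.2500 6.0625] = [22.7500 10.2500; 10.2500 8.0625]
BᵀPA = [-18.6250 -12.5000; -9.5000 -7.7500]
K = S⁻¹·BᵀPA = [-0.6737 -0.2724; -0.3218 -0.6150]
A−BK = [0.1699 0.5328; -0.1992 -2.2022]
AᵀP(A−BK) = [0.9578 0.8348; 0.8348 1.8293]
P' = Q + AᵀP(A−BK) = [19.2078 -11.1652; -11.1652 10.8293]
tr(P') = 30.0371

30.0371


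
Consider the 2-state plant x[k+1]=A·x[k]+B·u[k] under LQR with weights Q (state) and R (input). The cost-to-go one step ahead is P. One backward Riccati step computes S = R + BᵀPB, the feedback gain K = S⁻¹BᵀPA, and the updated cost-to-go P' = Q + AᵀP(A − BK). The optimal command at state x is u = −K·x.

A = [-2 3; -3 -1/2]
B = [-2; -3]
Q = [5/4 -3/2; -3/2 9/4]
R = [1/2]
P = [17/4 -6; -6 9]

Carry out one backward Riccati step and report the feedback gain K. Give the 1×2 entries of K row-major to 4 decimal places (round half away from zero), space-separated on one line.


BᵀP = [9.5000 -15.0000]
S = R + BᵀPB = [1/2] + [26.0000] = [26.5000]
BᵀPA = [26.0000 36.0000]
K = S⁻¹·BᵀPA = [0.9811 1.3585]
A−BK = [-0.0377 5.7170; -0.0566 3.5755]
AᵀP(A−BK) = [0.4906 0.6792; 0.6792 9.5943]
P' = Q + AᵀP(A−BK) = [1.7406 -0.8208; -0.8208 11.8443]
tr(P') = 13.5849

0.9811 1.3585


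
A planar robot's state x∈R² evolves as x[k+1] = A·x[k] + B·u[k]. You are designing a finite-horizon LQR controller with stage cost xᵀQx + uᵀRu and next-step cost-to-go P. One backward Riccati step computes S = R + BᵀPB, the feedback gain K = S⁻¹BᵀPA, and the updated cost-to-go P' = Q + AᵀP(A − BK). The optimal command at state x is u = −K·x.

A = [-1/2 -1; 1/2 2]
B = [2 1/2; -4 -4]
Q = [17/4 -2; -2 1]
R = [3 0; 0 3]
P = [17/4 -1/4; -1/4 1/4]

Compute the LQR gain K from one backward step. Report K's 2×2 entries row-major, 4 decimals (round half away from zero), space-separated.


BᵀP = [9.5000 -1.5000; 3.1250 -1.1250]
S = R + BᵀPB = [3 0; 0 3] + [25.0000 10.7500; 10.7500 6.0625] = [28.0000 10.7500; 10.7500 9.0625]
BᵀPA = [-5.5000 -12.5000; -2.1250 -5.3750]
K = S⁻¹·BᵀPA = [-0.1954 -0.4016; -0.0027 -0.1167]
A−BK = [-0.1079 -0.1384; -0.2924 -0.0733]
AᵀP(A−BK) = [0.1696 0.2931; 0.2931 0.6024]
P' = Q + AᵀP(A−BK) = [4.4196 -1.7069; -1.7069 1.6024]
tr(P') = 6.0220

-0.1954 -0.4016 -0.0027 -0.1167


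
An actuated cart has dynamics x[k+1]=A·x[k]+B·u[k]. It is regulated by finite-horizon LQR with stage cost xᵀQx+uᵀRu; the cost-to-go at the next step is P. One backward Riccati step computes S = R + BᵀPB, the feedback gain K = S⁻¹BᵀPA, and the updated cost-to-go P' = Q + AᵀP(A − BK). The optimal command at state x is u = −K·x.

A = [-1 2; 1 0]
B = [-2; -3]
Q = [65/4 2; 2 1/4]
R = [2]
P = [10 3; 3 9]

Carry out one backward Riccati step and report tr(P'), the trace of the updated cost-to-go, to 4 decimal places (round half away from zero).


BᵀP = [-29.0000 -33.0000]
S = R + BᵀPB = [2] + [157.0000] = [159.0000]
BᵀPA = [-4.0000 -58.0000]
K = S⁻¹·BᵀPA = [-0.0252 -0.3648]
A−BK = [-1.0503 1.2704; 0.9245 -1.0943]
AᵀP(A−BK) = [12.8994 -15.4591; -15.4591 18.8428]
P' = Q + AᵀP(A−BK) = [29.1494 -13.4591; -13.4591 19.0928]
tr(P') = 48.2421

48.2421


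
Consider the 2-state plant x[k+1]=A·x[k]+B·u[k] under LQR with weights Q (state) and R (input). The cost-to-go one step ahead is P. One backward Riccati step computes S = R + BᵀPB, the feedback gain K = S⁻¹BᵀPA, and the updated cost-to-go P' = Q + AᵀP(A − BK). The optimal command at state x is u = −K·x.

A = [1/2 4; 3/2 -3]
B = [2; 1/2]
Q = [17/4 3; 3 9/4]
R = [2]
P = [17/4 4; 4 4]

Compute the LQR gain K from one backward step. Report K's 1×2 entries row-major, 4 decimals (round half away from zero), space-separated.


0.7232 0.4286

BᵀP = [10.5000 10.0000]
S = R + BᵀPB = [2] + [26.0000] = [28.0000]
BᵀPA = [20.2500 12.0000]
K = S⁻¹·BᵀPA = [0.7232 0.4286]
A−BK = [-0.9464 3.1429; 1.1384 -3.2143]
AᵀP(A−BK) = [1.4174 -0.1786; -0.1786 2.8571]
P' = Q + AᵀP(A−BK) = [5.6674 2.8214; 2.8214 5.1071]
tr(P') = 10.7746


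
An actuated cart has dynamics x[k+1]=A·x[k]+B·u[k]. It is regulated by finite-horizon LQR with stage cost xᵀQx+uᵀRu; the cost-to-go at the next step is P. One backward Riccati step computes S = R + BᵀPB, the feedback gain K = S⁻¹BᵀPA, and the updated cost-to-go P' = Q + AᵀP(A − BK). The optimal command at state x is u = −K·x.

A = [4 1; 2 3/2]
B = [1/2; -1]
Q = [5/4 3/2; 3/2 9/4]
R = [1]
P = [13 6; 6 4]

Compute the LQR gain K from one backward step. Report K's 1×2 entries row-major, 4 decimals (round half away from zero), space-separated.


0.0000 -0.4444

BᵀP = [0.5000 -1.0000]
S = R + BᵀPB = [1] + [1.2500] = [2.2500]
BᵀPA = [0.0000 -1.0000]
K = S⁻¹·BᵀPA = [0.0000 -0.4444]
A−BK = [4.0000 1.2222; 2.0000 1.0556]
AᵀP(A−BK) = [320.0000 112.0000; 112.0000 39.5556]
P' = Q + AᵀP(A−BK) = [321.2500 113.5000; 113.5000 41.8056]
tr(P') = 363.0556


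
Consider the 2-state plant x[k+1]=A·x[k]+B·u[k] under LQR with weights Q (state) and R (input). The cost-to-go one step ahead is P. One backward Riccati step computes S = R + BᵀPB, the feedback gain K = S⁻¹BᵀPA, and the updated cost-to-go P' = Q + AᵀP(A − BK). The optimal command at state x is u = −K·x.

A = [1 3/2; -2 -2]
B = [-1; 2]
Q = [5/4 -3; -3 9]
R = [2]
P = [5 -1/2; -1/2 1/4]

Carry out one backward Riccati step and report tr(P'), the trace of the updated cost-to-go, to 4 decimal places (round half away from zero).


15.0000

BᵀP = [-6.0000 1.0000]
S = R + BᵀPB = [2] + [8.0000] = [10.0000]
BᵀPA = [-8.0000 -11.0000]
K = S⁻¹·BᵀPA = [-0.8000 -1.1000]
A−BK = [0.2000 0.4000; -0.4000 0.2000]
AᵀP(A−BK) = [1.6000 2.2000; 2.2000 3.1500]
P' = Q + AᵀP(A−BK) = [2.8500 -0.8000; -0.8000 12.1500]
tr(P') = 15.0000


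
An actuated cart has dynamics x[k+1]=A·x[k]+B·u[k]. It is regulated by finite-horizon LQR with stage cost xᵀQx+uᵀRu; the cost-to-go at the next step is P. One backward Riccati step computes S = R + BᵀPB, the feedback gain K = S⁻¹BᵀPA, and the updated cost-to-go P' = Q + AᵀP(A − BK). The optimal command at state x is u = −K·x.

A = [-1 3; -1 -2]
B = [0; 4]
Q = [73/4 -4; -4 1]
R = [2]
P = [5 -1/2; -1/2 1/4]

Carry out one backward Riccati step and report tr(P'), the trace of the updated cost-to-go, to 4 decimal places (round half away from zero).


BᵀP = [-2.0000 1.0000]
S = R + BᵀPB = [2] + [4.0000] = [6.0000]
BᵀPA = [1.0000 -8.0000]
K = S⁻¹·BᵀPA = [0.1667 -1.3333]
A−BK = [-1.0000 3.0000; -1.6667 3.3333]
AᵀP(A−BK) = [4.0833 -12.6667; -12.6667 41.3333]
P' = Q + AᵀP(A−BK) = [22.3333 -16.6667; -16.6667 42.3333]
tr(P') = 64.6667

64.6667


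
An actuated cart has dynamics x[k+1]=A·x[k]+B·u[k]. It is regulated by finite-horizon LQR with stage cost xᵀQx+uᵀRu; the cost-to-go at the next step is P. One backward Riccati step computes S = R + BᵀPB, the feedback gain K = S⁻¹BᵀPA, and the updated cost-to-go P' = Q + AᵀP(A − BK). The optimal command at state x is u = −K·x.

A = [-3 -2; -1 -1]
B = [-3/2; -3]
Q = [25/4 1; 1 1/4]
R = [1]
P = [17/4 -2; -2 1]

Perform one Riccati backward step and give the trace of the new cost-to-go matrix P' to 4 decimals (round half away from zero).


BᵀP = [-0.3750 0.0000]
S = R + BᵀPB = [1] + [0.5625] = [1.5625]
BᵀPA = [1.1250 0.7500]
K = S⁻¹·BᵀPA = [0.7200 0.4800]
A−BK = [-1.9200 -1.2800; 1.1600 0.4400]
AᵀP(A−BK) = [26.4400 15.9600; 15.9600 9.6400]
P' = Q + AᵀP(A−BK) = [32.6900 16.9600; 16.9600 9.8900]
tr(P') = 42.5800

42.5800


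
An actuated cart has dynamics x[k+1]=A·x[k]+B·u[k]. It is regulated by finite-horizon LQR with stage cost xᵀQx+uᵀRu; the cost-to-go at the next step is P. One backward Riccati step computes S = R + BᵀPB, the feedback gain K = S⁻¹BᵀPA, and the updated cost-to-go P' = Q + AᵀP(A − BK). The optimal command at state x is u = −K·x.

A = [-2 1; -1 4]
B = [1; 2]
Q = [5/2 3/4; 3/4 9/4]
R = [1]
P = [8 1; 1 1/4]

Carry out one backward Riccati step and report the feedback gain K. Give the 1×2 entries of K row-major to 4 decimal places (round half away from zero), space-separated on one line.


BᵀP = [10.0000 1.5000]
S = R + BᵀPB = [1] + [13.0000] = [14.0000]
BᵀPA = [-21.5000 16.0000]
K = S⁻¹·BᵀPA = [-1.5357 1.1429]
A−BK = [-0.4643 -0.1429; 2.0714 1.7143]
AᵀP(A−BK) = [3.2321 -1.4286; -1.4286 1.7143]
P' = Q + AᵀP(A−BK) = [5.7321 -0.6786; -0.6786 3.9643]
tr(P') = 9.6964

-1.5357 1.1429


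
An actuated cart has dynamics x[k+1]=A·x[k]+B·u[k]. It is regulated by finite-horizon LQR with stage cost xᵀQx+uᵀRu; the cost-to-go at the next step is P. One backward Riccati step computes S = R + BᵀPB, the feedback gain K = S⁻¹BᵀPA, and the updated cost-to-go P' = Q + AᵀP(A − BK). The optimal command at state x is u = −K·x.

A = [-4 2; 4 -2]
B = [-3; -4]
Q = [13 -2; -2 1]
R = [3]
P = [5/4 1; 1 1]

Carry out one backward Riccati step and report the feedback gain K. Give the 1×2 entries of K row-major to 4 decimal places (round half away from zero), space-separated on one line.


BᵀP = [-7.7500 -7.0000]
S = R + BᵀPB = [3] + [51.2500] = [54.2500]
BᵀPA = [3.0000 -1.5000]
K = S⁻¹·BᵀPA = [0.0553 -0.0276]
A−BK = [-3.8341 1.9171; 4.2212 -2.1106]
AᵀP(A−BK) = [3.8341 -1.9171; -1.9171 0.9585]
P' = Q + AᵀP(A−BK) = [16.8341 -3.9171; -3.9171 1.9585]
tr(P') = 18.7926

0.0553 -0.0276
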